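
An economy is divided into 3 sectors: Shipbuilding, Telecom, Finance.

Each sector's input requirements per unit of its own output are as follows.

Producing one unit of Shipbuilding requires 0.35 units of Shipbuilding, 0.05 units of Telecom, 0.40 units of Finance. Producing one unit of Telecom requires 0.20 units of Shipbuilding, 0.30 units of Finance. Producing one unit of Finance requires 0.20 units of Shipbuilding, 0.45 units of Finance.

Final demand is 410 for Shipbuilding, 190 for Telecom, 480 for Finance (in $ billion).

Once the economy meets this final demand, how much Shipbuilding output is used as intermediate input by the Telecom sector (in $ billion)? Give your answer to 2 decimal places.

z_ST = 51.15

I − A =
  [   0.65    -0.20    -0.20]
  [  -0.05     1.00     0.00]
  [  -0.40    -0.30     0.55]
Cofactors of I−A, C_ij = (−1)^(i+j)·(minor ij) (rows/columns in the sector order above):
  C_11 = (1.00)(0.55) − (0.00)(-0.30) = 0.5500
  C_12 = −[(-0.05)(0.55) − (0.00)(-0.40)] = 0.0275
  C_13 = (-0.05)(-0.30) − (1.00)(-0.40) = 0.4150
  C_21 = −[(-0.20)(0.55) − (-0.20)(-0.30)] = 0.1700
  C_22 = (0.65)(0.55) − (-0.20)(-0.40) = 0.2775
  C_23 = −[(0.65)(-0.30) − (-0.20)(-0.40)] = 0.2750
  C_31 = (-0.20)(0.00) − (-0.20)(1.00) = 0.2000
  C_32 = −[(0.65)(0.00) − (-0.20)(-0.05)] = 0.0100
  C_33 = (0.65)(1.00) − (-0.20)(-0.05) = 0.6400
det(I−A) = Σ_j (I−A)_1j·C_1j = (0.65)(0.5500) + (-0.20)(0.0275) + (-0.20)(0.4150) = 0.2690
adj(I−A) = Cᵀ =
  [ 0.5500   0.1700   0.2000]
  [ 0.0275   0.2775   0.0100]
  [ 0.4150   0.2750   0.6400]
(I − A)⁻¹ = adj(I−A) / det(I−A) ≈
  [   2.0446     0.6320     0.7435]
  [   0.1022     1.0316     0.0372]
  [   1.5428     1.0223     2.3792]
First solve x = (I − A)⁻¹ d = adj(I−A)·d / det(I−A); in particular x_T = (0.0275·410 + 0.2775·190 + 0.0100·480) / 0.2690 = 68.80 / 0.2690 ≈ 255.7621.
Intermediate flow from S to T: z_ST = a_ST · x_T = 0.20 × 68.80 / 0.2690 = 13.76 / 0.2690 ≈ 51.15.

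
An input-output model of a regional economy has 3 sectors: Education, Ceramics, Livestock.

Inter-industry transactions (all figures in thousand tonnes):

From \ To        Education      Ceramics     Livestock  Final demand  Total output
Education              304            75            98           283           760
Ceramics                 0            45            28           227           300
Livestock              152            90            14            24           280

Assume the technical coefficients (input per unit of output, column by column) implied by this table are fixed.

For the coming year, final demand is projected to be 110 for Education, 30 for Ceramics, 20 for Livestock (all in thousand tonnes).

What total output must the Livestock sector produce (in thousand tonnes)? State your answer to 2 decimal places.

Technical coefficients a_ij = z_ij / X_j:
  a_11 = 304/760 = 0.40, a_21 = 0/760 = 0.00, a_31 = 152/760 = 0.20
  a_12 = 75/300 = 0.25, a_22 = 45/300 = 0.15, a_32 = 90/300 = 0.30
  a_13 = 98/280 = 0.35, a_23 = 28/280 = 0.10, a_33 = 14/280 = 0.05
I − A =
  [   0.60    -0.25    -0.35]
  [   0.00     0.85    -0.10]
  [  -0.20    -0.30     0.95]
Cofactors of I−A, C_ij = (−1)^(i+j)·(minor ij) (rows/columns in the sector order above):
  C_11 = (0.85)(0.95) − (-0.10)(-0.30) = 0.7775
  C_12 = −[(0.00)(0.95) − (-0.10)(-0.20)] = 0.0200
  C_13 = (0.00)(-0.30) − (0.85)(-0.20) = 0.1700
  C_21 = −[(-0.25)(0.95) − (-0.35)(-0.30)] = 0.3425
  C_22 = (0.60)(0.95) − (-0.35)(-0.20) = 0.5000
  C_23 = −[(0.60)(-0.30) − (-0.25)(-0.20)] = 0.2300
  C_31 = (-0.25)(-0.10) − (-0.35)(0.85) = 0.3225
  C_32 = −[(0.60)(-0.10) − (-0.35)(0.00)] = 0.0600
  C_33 = (0.60)(0.85) − (-0.25)(0.00) = 0.5100
det(I−A) = Σ_j (I−A)_1j·C_1j = (0.60)(0.7775) + (-0.25)(0.0200) + (-0.35)(0.1700) = 0.4020
adj(I−A) = Cᵀ =
  [ 0.7775   0.3425   0.3225]
  [ 0.0200   0.5000   0.0600]
  [ 0.1700   0.2300   0.5100]
(I − A)⁻¹ = adj(I−A) / det(I−A) ≈
  [   1.9341     0.8520     0.8022]
  [   0.0498     1.2438     0.1493]
  [   0.4229     0.5721     1.2687]
x = (I − A)⁻¹ d = adj(I−A)·d / det(I−A), with det(I−A) = 0.4020:
  x_1 = (0.7775·110 + 0.3425·30 + 0.3225·20) / 0.4020 = 102.25 / 0.4020 ≈ 254.35
  x_2 = (0.0200·110 + 0.5000·30 + 0.0600·20) / 0.4020 = 18.40 / 0.4020 ≈ 45.77
  x_3 = (0.1700·110 + 0.2300·30 + 0.5100·20) / 0.4020 = 35.80 / 0.4020 ≈ 89.05

x_3 = 89.05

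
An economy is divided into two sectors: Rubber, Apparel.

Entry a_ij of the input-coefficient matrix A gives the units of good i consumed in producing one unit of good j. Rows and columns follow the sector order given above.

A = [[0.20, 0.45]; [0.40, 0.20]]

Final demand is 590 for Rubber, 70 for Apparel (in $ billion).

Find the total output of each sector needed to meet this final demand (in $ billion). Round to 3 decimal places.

I − A =
  [   0.80    -0.45]
  [  -0.40     0.80]
det(I−A) = (0.80)(0.80) − (-0.45)(-0.40) = 0.4600
adj(I−A) = [[0.80, 0.45], [0.40, 0.80]]
(I − A)⁻¹ = adj(I−A) / det(I−A) ≈
  [   1.7391     0.9783]
  [   0.8696     1.7391]
x = (I − A)⁻¹ d = adj(I−A)·d / det(I−A), with det(I−A) = 0.4600:
  x_1 = (0.80·590 + 0.45·70) / 0.4600 = 503.50 / 0.4600 ≈ 1094.565
  x_2 = (0.40·590 + 0.80·70) / 0.4600 = 292.00 / 0.4600 ≈ 634.783

x_1 = 1094.565, x_2 = 634.783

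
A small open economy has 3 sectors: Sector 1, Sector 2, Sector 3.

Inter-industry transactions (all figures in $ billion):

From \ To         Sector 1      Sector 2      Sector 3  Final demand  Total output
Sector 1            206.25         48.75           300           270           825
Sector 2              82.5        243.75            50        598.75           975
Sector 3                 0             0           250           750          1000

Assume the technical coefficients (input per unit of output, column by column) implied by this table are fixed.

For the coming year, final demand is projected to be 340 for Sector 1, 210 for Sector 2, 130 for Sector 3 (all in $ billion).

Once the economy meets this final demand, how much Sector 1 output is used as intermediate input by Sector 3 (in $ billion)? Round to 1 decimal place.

Technical coefficients a_ij = z_ij / X_j:
  a_11 = 206.25/825 = 0.25, a_21 = 82.5/825 = 0.10, a_31 = 0/825 = 0.00
  a_12 = 48.75/975 = 0.05, a_22 = 243.75/975 = 0.25, a_32 = 0/975 = 0.00
  a_13 = 300/1000 = 0.30, a_23 = 50/1000 = 0.05, a_33 = 250/1000 = 0.25
I − A =
  [   0.75    -0.05    -0.30]
  [  -0.10     0.75    -0.05]
  [   0.00     0.00     0.75]
Cofactors of I−A, C_ij = (−1)^(i+j)·(minor ij) (rows/columns in the sector order above):
  C_11 = (0.75)(0.75) − (-0.05)(0.00) = 0.5625
  C_12 = −[(-0.10)(0.75) − (-0.05)(0.00)] = 0.0750
  C_13 = (-0.10)(0.00) − (0.75)(0.00) = 0.0000
  C_21 = −[(-0.05)(0.75) − (-0.30)(0.00)] = 0.0375
  C_22 = (0.75)(0.75) − (-0.30)(0.00) = 0.5625
  C_23 = −[(0.75)(0.00) − (-0.05)(0.00)] = 0.0000
  C_31 = (-0.05)(-0.05) − (-0.30)(0.75) = 0.2275
  C_32 = −[(0.75)(-0.05) − (-0.30)(-0.10)] = 0.0675
  C_33 = (0.75)(0.75) − (-0.05)(-0.10) = 0.5575
det(I−A) = Σ_j (I−A)_1j·C_1j = (0.75)(0.5625) + (-0.05)(0.0750) + (-0.30)(0.0000) = 0.418125
adj(I−A) = Cᵀ =
  [ 0.5625   0.0375   0.2275]
  [ 0.0750   0.5625   0.0675]
  [ 0.0000   0.0000   0.5575]
(I − A)⁻¹ = adj(I−A) / det(I−A) ≈
  [   1.3453     0.0897     0.5441]
  [   0.1794     1.3453     0.1614]
  [   0.0000     0.0000     1.3333]
First solve x = (I − A)⁻¹ d = adj(I−A)·d / det(I−A); in particular x_3 = (0.0000·340 + 0.0000·210 + 0.5575·130) / 0.418125 = 72.475 / 0.418125 ≈ 173.333.
Intermediate flow from 1 to 3: z_13 = a_13 · x_3 = 0.30 × 72.475 / 0.418125 = 21.7425 / 0.418125 = 52.0.

z_13 = 52.0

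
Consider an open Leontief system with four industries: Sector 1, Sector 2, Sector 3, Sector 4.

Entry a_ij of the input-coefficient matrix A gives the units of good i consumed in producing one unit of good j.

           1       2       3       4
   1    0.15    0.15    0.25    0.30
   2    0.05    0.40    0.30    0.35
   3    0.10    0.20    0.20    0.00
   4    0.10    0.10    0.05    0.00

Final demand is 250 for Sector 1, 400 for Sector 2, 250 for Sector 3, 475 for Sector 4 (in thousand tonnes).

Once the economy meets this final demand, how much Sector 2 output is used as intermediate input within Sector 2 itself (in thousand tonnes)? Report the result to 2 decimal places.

I − A =
  [   0.85    -0.15    -0.25    -0.30]
  [  -0.05     0.60    -0.30    -0.35]
  [  -0.10    -0.20     0.80     0.00]
  [  -0.10    -0.10    -0.05     1.00]
Compute the cofactors C_ij = (−1)^(i+j)·(3×3 minor ij) of I−A; the adjugate is their transpose:
adj(I−A) = Cᵀ =
  [ 0.388500   0.197000   0.206875   0.185500]
  [ 0.099750   0.629500   0.282875   0.250250]
  [ 0.073500   0.182000   0.448000   0.085750]
  [ 0.052500   0.091750   0.071375   0.329000]
det(I−A) = Σ_j (I−A)_1j·C_1j = (0.85)(0.388500) + (-0.15)(0.099750) + (-0.25)(0.073500) + (-0.30)(0.052500) = 0.2811375
(I − A)⁻¹ = adj(I−A) / det(I−A) ≈
  [   1.3819     0.7007     0.7358     0.6598]
  [   0.3548     2.2391     1.0062     0.8901]
  [   0.2614     0.6474     1.5935     0.3050]
  [   0.1867     0.3264     0.2539     1.1702]
First solve x = (I − A)⁻¹ d = adj(I−A)·d / det(I−A); in particular x_2 = (0.099750·250 + 0.629500·400 + 0.282875·250 + 0.250250·475) / 0.2811375 = 466.325 / 0.2811375 ≈ 1658.7079.
Intermediate flow from 2 to 2: z_22 = a_22 · x_2 = 0.40 × 466.325 / 0.2811375 = 186.53 / 0.2811375 ≈ 663.48.

z_22 = 663.48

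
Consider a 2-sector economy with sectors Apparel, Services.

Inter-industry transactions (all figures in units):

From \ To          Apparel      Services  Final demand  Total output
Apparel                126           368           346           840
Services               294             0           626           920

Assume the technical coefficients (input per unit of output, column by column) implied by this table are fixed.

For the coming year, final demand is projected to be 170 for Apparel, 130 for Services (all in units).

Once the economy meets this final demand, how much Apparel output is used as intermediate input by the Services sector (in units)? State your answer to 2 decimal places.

Technical coefficients a_ij = z_ij / X_j:
  a_11 = 126/840 = 0.15, a_21 = 294/840 = 0.35
  a_12 = 368/920 = 0.40, a_22 = 0/920 = 0.00
I − A =
  [   0.85    -0.40]
  [  -0.35     1.00]
det(I−A) = (0.85)(1.00) − (-0.40)(-0.35) = 0.7100
adj(I−A) = [[1.00, 0.40], [0.35, 0.85]]
(I − A)⁻¹ = adj(I−A) / det(I−A) ≈
  [   1.4085     0.5634]
  [   0.4930     1.1972]
First solve x = (I − A)⁻¹ d = adj(I−A)·d / det(I−A); in particular x_2 = (0.35·170 + 0.85·130) / 0.7100 = 170.00 / 0.7100 ≈ 239.4366.
Intermediate flow from 1 to 2: z_12 = a_12 · x_2 = 0.40 × 170.00 / 0.7100 = 68.00 / 0.7100 ≈ 95.77.

z_12 = 95.77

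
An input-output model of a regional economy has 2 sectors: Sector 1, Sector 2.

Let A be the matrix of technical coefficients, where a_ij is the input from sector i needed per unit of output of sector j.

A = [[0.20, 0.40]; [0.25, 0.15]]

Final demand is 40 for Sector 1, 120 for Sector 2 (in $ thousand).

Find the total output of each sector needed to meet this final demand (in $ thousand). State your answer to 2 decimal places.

x_1 = 141.38, x_2 = 182.76

I − A =
  [   0.80    -0.40]
  [  -0.25     0.85]
det(I−A) = (0.80)(0.85) − (-0.40)(-0.25) = 0.5800
adj(I−A) = [[0.85, 0.40], [0.25, 0.80]]
(I − A)⁻¹ = adj(I−A) / det(I−A) ≈
  [   1.4655     0.6897]
  [   0.4310     1.3793]
x = (I − A)⁻¹ d = adj(I−A)·d / det(I−A), with det(I−A) = 0.5800:
  x_1 = (0.85·40 + 0.40·120) / 0.5800 = 82.00 / 0.5800 ≈ 141.38
  x_2 = (0.25·40 + 0.80·120) / 0.5800 = 106.00 / 0.5800 ≈ 182.76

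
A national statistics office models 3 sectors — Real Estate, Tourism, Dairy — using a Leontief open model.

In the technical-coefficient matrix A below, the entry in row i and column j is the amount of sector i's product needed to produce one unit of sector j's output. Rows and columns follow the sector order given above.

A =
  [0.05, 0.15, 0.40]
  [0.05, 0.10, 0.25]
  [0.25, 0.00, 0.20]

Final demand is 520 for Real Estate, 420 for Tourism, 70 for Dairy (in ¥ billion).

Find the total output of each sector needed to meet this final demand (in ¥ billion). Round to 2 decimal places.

I − A =
  [   0.95    -0.15    -0.40]
  [  -0.05     0.90    -0.25]
  [  -0.25     0.00     0.80]
Cofactors of I−A, C_ij = (−1)^(i+j)·(minor ij) (rows/columns in the sector order above):
  C_11 = (0.90)(0.80) − (-0.25)(0.00) = 0.7200
  C_12 = −[(-0.05)(0.80) − (-0.25)(-0.25)] = 0.1025
  C_13 = (-0.05)(0.00) − (0.90)(-0.25) = 0.2250
  C_21 = −[(-0.15)(0.80) − (-0.40)(0.00)] = 0.1200
  C_22 = (0.95)(0.80) − (-0.40)(-0.25) = 0.6600
  C_23 = −[(0.95)(0.00) − (-0.15)(-0.25)] = 0.0375
  C_31 = (-0.15)(-0.25) − (-0.40)(0.90) = 0.3975
  C_32 = −[(0.95)(-0.25) − (-0.40)(-0.05)] = 0.2575
  C_33 = (0.95)(0.90) − (-0.15)(-0.05) = 0.8475
det(I−A) = Σ_j (I−A)_1j·C_1j = (0.95)(0.7200) + (-0.15)(0.1025) + (-0.40)(0.2250) = 0.578625
adj(I−A) = Cᵀ =
  [ 0.7200   0.1200   0.3975]
  [ 0.1025   0.6600   0.2575]
  [ 0.2250   0.0375   0.8475]
(I − A)⁻¹ = adj(I−A) / det(I−A) ≈
  [   1.2443     0.2074     0.6870]
  [   0.1771     1.1406     0.4450]
  [   0.3889     0.0648     1.4647]
x = (I − A)⁻¹ d = adj(I−A)·d / det(I−A), with det(I−A) = 0.578625:
  x_1 = (0.7200·520 + 0.1200·420 + 0.3975·70) / 0.578625 = 452.625 / 0.578625 ≈ 782.24
  x_2 = (0.1025·520 + 0.6600·420 + 0.2575·70) / 0.578625 = 348.525 / 0.578625 ≈ 602.33
  x_3 = (0.2250·520 + 0.0375·420 + 0.8475·70) / 0.578625 = 192.075 / 0.578625 ≈ 331.95

x_1 = 782.24, x_2 = 602.33, x_3 = 331.95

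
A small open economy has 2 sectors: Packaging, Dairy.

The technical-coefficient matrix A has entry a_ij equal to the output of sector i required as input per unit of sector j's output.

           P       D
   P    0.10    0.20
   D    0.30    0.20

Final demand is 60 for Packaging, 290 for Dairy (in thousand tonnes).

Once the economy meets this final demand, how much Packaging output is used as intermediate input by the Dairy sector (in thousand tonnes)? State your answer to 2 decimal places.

I − A =
  [   0.90    -0.20]
  [  -0.30     0.80]
det(I−A) = (0.90)(0.80) − (-0.20)(-0.30) = 0.6600
adj(I−A) = [[0.80, 0.20], [0.30, 0.90]]
(I − A)⁻¹ = adj(I−A) / det(I−A) ≈
  [   1.2121     0.3030]
  [   0.4545     1.3636]
First solve x = (I − A)⁻¹ d = adj(I−A)·d / det(I−A); in particular x_D = (0.30·60 + 0.90·290) / 0.6600 = 279.00 / 0.6600 ≈ 422.7273.
Intermediate flow from P to D: z_PD = a_PD · x_D = 0.20 × 279.00 / 0.6600 = 55.80 / 0.6600 ≈ 84.55.

z_PD = 84.55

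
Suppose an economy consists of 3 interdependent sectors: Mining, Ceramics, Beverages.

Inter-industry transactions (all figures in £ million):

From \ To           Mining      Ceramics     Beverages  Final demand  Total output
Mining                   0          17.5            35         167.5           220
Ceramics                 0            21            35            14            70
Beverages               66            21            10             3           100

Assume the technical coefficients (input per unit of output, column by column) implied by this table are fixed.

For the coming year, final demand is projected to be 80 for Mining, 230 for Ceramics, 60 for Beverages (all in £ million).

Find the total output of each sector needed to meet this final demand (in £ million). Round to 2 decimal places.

x_1 = 324.16, x_2 = 499.12, x_3 = 341.09

Technical coefficients a_ij = z_ij / X_j:
  a_11 = 0/220 = 0.00, a_21 = 0/220 = 0.00, a_31 = 66/220 = 0.30
  a_12 = 17.5/70 = 0.25, a_22 = 21/70 = 0.30, a_32 = 21/70 = 0.30
  a_13 = 35/100 = 0.35, a_23 = 35/100 = 0.35, a_33 = 10/100 = 0.10
I − A =
  [   1.00    -0.25    -0.35]
  [   0.00     0.70    -0.35]
  [  -0.30    -0.30     0.90]
Cofactors of I−A, C_ij = (−1)^(i+j)·(minor ij) (rows/columns in the sector order above):
  C_11 = (0.70)(0.90) − (-0.35)(-0.30) = 0.5250
  C_12 = −[(0.00)(0.90) − (-0.35)(-0.30)] = 0.1050
  C_13 = (0.00)(-0.30) − (0.70)(-0.30) = 0.2100
  C_21 = −[(-0.25)(0.90) − (-0.35)(-0.30)] = 0.3300
  C_22 = (1.00)(0.90) − (-0.35)(-0.30) = 0.7950
  C_23 = −[(1.00)(-0.30) − (-0.25)(-0.30)] = 0.3750
  C_31 = (-0.25)(-0.35) − (-0.35)(0.70) = 0.3325
  C_32 = −[(1.00)(-0.35) − (-0.35)(0.00)] = 0.3500
  C_33 = (1.00)(0.70) − (-0.25)(0.00) = 0.7000
det(I−A) = Σ_j (I−A)_1j·C_1j = (1.00)(0.5250) + (-0.25)(0.1050) + (-0.35)(0.2100) = 0.42525
adj(I−A) = Cᵀ =
  [ 0.5250   0.3300   0.3325]
  [ 0.1050   0.7950   0.3500]
  [ 0.2100   0.3750   0.7000]
(I − A)⁻¹ = adj(I−A) / det(I−A) ≈
  [   1.2346     0.7760     0.7819]
  [   0.2469     1.8695     0.8230]
  [   0.4938     0.8818     1.6461]
x = (I − A)⁻¹ d = adj(I−A)·d / det(I−A), with det(I−A) = 0.42525:
  x_1 = (0.5250·80 + 0.3300·230 + 0.3325·60) / 0.42525 = 137.85 / 0.42525 ≈ 324.16
  x_2 = (0.1050·80 + 0.7950·230 + 0.3500·60) / 0.42525 = 212.25 / 0.42525 ≈ 499.12
  x_3 = (0.2100·80 + 0.3750·230 + 0.7000·60) / 0.42525 = 145.05 / 0.42525 ≈ 341.09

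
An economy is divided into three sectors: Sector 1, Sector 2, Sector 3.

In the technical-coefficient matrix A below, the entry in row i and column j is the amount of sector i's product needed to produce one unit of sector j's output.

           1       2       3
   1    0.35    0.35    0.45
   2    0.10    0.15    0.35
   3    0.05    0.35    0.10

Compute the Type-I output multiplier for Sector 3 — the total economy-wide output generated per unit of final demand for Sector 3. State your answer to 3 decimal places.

m_3 = 3.752

I − A =
  [   0.65    -0.35    -0.45]
  [  -0.10     0.85    -0.35]
  [  -0.05    -0.35     0.90]
Cofactors of I−A, C_ij = (−1)^(i+j)·(minor ij) (rows/columns in the sector order above):
  C_11 = (0.85)(0.90) − (-0.35)(-0.35) = 0.6425
  C_12 = −[(-0.10)(0.90) − (-0.35)(-0.05)] = 0.1075
  C_13 = (-0.10)(-0.35) − (0.85)(-0.05) = 0.0775
  C_21 = −[(-0.35)(0.90) − (-0.45)(-0.35)] = 0.4725
  C_22 = (0.65)(0.90) − (-0.45)(-0.05) = 0.5625
  C_23 = −[(0.65)(-0.35) − (-0.35)(-0.05)] = 0.2450
  C_31 = (-0.35)(-0.35) − (-0.45)(0.85) = 0.5050
  C_32 = −[(0.65)(-0.35) − (-0.45)(-0.10)] = 0.2725
  C_33 = (0.65)(0.85) − (-0.35)(-0.10) = 0.5175
det(I−A) = Σ_j (I−A)_1j·C_1j = (0.65)(0.6425) + (-0.35)(0.1075) + (-0.45)(0.0775) = 0.345125
adj(I−A) = Cᵀ =
  [ 0.6425   0.4725   0.5050]
  [ 0.1075   0.5625   0.2725]
  [ 0.0775   0.2450   0.5175]
(I − A)⁻¹ = adj(I−A) / det(I−A) ≈
  [   1.8616     1.3691     1.4632]
  [   0.3115     1.6298     0.7896]
  [   0.2246     0.7099     1.4995]
The output multiplier for sector j is the column-j sum of the Leontief inverse (I − A)⁻¹ = adj(I−A) / det(I−A).
Column 3 of adj(I−A): (0.5050, 0.2725, 0.5175); det(I−A) = 0.345125.
m_3 = (0.5050 + 0.2725 + 0.5175) / 0.345125 = 1.295 / 0.345125 ≈ 3.752.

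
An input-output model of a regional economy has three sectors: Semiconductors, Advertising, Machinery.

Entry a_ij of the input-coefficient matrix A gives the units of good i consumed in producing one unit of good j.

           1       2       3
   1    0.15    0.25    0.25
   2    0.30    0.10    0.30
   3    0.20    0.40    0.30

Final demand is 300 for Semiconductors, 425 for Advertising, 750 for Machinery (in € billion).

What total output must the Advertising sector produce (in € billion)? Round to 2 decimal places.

x_2 = 1924.83

I − A =
  [   0.85    -0.25    -0.25]
  [  -0.30     0.90    -0.30]
  [  -0.20    -0.40     0.70]
Cofactors of I−A, C_ij = (−1)^(i+j)·(minor ij) (rows/columns in the sector order above):
  C_11 = (0.90)(0.70) − (-0.30)(-0.40) = 0.5100
  C_12 = −[(-0.30)(0.70) − (-0.30)(-0.20)] = 0.2700
  C_13 = (-0.30)(-0.40) − (0.90)(-0.20) = 0.3000
  C_21 = −[(-0.25)(0.70) − (-0.25)(-0.40)] = 0.2750
  C_22 = (0.85)(0.70) − (-0.25)(-0.20) = 0.5450
  C_23 = −[(0.85)(-0.40) − (-0.25)(-0.20)] = 0.3900
  C_31 = (-0.25)(-0.30) − (-0.25)(0.90) = 0.3000
  C_32 = −[(0.85)(-0.30) − (-0.25)(-0.30)] = 0.3300
  C_33 = (0.85)(0.90) − (-0.25)(-0.30) = 0.6900
det(I−A) = Σ_j (I−A)_1j·C_1j = (0.85)(0.5100) + (-0.25)(0.2700) + (-0.25)(0.3000) = 0.2910
adj(I−A) = Cᵀ =
  [ 0.5100   0.2750   0.3000]
  [ 0.2700   0.5450   0.3300]
  [ 0.3000   0.3900   0.6900]
(I − A)⁻¹ = adj(I−A) / det(I−A) ≈
  [   1.7526     0.9450     1.0309]
  [   0.9278     1.8729     1.1340]
  [   1.0309     1.3402     2.3711]
x = (I − A)⁻¹ d = adj(I−A)·d / det(I−A), with det(I−A) = 0.2910:
  x_1 = (0.5100·300 + 0.2750·425 + 0.3000·750) / 0.2910 = 494.875 / 0.2910 ≈ 1700.60
  x_2 = (0.2700·300 + 0.5450·425 + 0.3300·750) / 0.2910 = 560.125 / 0.2910 ≈ 1924.83
  x_3 = (0.3000·300 + 0.3900·425 + 0.6900·750) / 0.2910 = 773.25 / 0.2910 ≈ 2657.22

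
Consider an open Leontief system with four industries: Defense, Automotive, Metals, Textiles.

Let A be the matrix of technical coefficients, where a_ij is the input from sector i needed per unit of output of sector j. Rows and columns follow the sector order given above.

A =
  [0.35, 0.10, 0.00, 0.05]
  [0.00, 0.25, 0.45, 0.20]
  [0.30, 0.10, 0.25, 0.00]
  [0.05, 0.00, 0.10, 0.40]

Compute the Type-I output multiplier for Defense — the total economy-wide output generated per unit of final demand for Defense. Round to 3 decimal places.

m_1 = 3.113

I − A =
  [   0.65    -0.10     0.00    -0.05]
  [   0.00     0.75    -0.45    -0.20]
  [  -0.30    -0.10     0.75     0.00]
  [  -0.05     0.00    -0.10     0.60]
Compute the cofactors C_ij = (−1)^(i+j)·(3×3 minor ij) of I−A; the adjugate is their transpose:
adj(I−A) = Cᵀ =
  [ 0.308500   0.045500   0.032750   0.040875]
  [ 0.094500   0.289125   0.187375   0.104250]
  [ 0.136000   0.056750   0.289625   0.030250]
  [ 0.048375   0.013250   0.051000   0.322875]
det(I−A) = Σ_j (I−A)_1j·C_1j = (0.65)(0.308500) + (-0.10)(0.094500) + (0.00)(0.136000) + (-0.05)(0.048375) = 0.18865625
(I − A)⁻¹ = adj(I−A) / det(I−A) ≈
  [   1.6352     0.2412     0.1736     0.2167]
  [   0.5009     1.5325     0.9932     0.5526]
  [   0.7209     0.3008     1.5352     0.1603]
  [   0.2564     0.0702     0.2703     1.7114]
The output multiplier for sector j is the column-j sum of the Leontief inverse (I − A)⁻¹ = adj(I−A) / det(I−A).
Column 1 of adj(I−A): (0.308500, 0.094500, 0.136000, 0.048375); det(I−A) = 0.18865625.
m_1 = (0.308500 + 0.094500 + 0.136000 + 0.048375) / 0.18865625 = 0.587375 / 0.18865625 ≈ 3.113.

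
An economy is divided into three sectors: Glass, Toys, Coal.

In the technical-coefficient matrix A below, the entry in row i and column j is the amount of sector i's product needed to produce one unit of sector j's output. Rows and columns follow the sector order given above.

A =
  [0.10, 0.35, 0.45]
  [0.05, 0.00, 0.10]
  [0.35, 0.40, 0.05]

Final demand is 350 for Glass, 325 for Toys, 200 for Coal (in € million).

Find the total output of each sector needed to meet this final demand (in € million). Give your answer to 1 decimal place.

x_G = 933.4, x_T = 445.9, x_C = 742.1

I − A =
  [   0.90    -0.35    -0.45]
  [  -0.05     1.00    -0.10]
  [  -0.35    -0.40     0.95]
Cofactors of I−A, C_ij = (−1)^(i+j)·(minor ij) (rows/columns in the sector order above):
  C_11 = (1.00)(0.95) − (-0.10)(-0.40) = 0.9100
  C_12 = −[(-0.05)(0.95) − (-0.10)(-0.35)] = 0.0825
  C_13 = (-0.05)(-0.40) − (1.00)(-0.35) = 0.3700
  C_21 = −[(-0.35)(0.95) − (-0.45)(-0.40)] = 0.5125
  C_22 = (0.90)(0.95) − (-0.45)(-0.35) = 0.6975
  C_23 = −[(0.90)(-0.40) − (-0.35)(-0.35)] = 0.4825
  C_31 = (-0.35)(-0.10) − (-0.45)(1.00) = 0.4850
  C_32 = −[(0.90)(-0.10) − (-0.45)(-0.05)] = 0.1125
  C_33 = (0.90)(1.00) − (-0.35)(-0.05) = 0.8825
det(I−A) = Σ_j (I−A)_1j·C_1j = (0.90)(0.9100) + (-0.35)(0.0825) + (-0.45)(0.3700) = 0.623625
adj(I−A) = Cᵀ =
  [ 0.9100   0.5125   0.4850]
  [ 0.0825   0.6975   0.1125]
  [ 0.3700   0.4825   0.8825]
(I − A)⁻¹ = adj(I−A) / det(I−A) ≈
  [   1.4592     0.8218     0.7777]
  [   0.1323     1.1185     0.1804]
  [   0.5933     0.7737     1.4151]
x = (I − A)⁻¹ d = adj(I−A)·d / det(I−A), with det(I−A) = 0.623625:
  x_G = (0.9100·350 + 0.5125·325 + 0.4850·200) / 0.623625 = 582.0625 / 0.623625 ≈ 933.4
  x_T = (0.0825·350 + 0.6975·325 + 0.1125·200) / 0.623625 = 278.0625 / 0.623625 ≈ 445.9
  x_C = (0.3700·350 + 0.4825·325 + 0.8825·200) / 0.623625 = 462.8125 / 0.623625 ≈ 742.1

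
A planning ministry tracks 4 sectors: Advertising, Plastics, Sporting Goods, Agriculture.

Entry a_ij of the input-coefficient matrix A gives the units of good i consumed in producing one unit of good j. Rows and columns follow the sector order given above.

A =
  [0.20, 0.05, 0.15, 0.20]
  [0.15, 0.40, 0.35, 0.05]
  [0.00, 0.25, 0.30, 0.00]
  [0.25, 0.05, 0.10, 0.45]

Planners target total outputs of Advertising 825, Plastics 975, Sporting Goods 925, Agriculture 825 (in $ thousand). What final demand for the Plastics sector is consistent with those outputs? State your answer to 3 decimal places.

d_2 = 96.250

I − A =
  [   0.80    -0.05    -0.15    -0.20]
  [  -0.15     0.60    -0.35    -0.05]
  [   0.00    -0.25     0.70     0.00]
  [  -0.25    -0.05    -0.10     0.55]
d = (I − A) x:
  d_1 = (+0.80)·825 + (-0.05)·975 + (-0.15)·925 + (-0.20)·825 = 307.500
  d_2 = (-0.15)·825 + (+0.60)·975 + (-0.35)·925 + (-0.05)·825 = 96.250
  d_3 = (+0.00)·825 + (-0.25)·975 + (+0.70)·925 + (+0.00)·825 = 403.750
  d_4 = (-0.25)·825 + (-0.05)·975 + (-0.10)·925 + (+0.55)·825 = 106.250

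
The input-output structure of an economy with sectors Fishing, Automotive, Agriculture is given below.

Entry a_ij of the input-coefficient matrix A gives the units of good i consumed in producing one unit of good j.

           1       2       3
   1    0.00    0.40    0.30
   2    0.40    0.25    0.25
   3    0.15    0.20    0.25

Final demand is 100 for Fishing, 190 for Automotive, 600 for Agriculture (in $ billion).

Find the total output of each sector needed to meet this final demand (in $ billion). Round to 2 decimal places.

x_1 = 984.05, x_2 = 1218.76, x_3 = 1321.81

I − A =
  [   1.00    -0.40    -0.30]
  [  -0.40     0.75    -0.25]
  [  -0.15    -0.20     0.75]
Cofactors of I−A, C_ij = (−1)^(i+j)·(minor ij) (rows/columns in the sector order above):
  C_11 = (0.75)(0.75) − (-0.25)(-0.20) = 0.5125
  C_12 = −[(-0.40)(0.75) − (-0.25)(-0.15)] = 0.3375
  C_13 = (-0.40)(-0.20) − (0.75)(-0.15) = 0.1925
  C_21 = −[(-0.40)(0.75) − (-0.30)(-0.20)] = 0.3600
  C_22 = (1.00)(0.75) − (-0.30)(-0.15) = 0.7050
  C_23 = −[(1.00)(-0.20) − (-0.40)(-0.15)] = 0.2600
  C_31 = (-0.40)(-0.25) − (-0.30)(0.75) = 0.3250
  C_32 = −[(1.00)(-0.25) − (-0.30)(-0.40)] = 0.3700
  C_33 = (1.00)(0.75) − (-0.40)(-0.40) = 0.5900
det(I−A) = Σ_j (I−A)_1j·C_1j = (1.00)(0.5125) + (-0.40)(0.3375) + (-0.30)(0.1925) = 0.31975
adj(I−A) = Cᵀ =
  [ 0.5125   0.3600   0.3250]
  [ 0.3375   0.7050   0.3700]
  [ 0.1925   0.2600   0.5900]
(I − A)⁻¹ = adj(I−A) / det(I−A) ≈
  [   1.6028     1.1259     1.0164]
  [   1.0555     2.2048     1.1572]
  [   0.6020     0.8131     1.8452]
x = (I − A)⁻¹ d = adj(I−A)·d / det(I−A), with det(I−A) = 0.31975:
  x_1 = (0.5125·100 + 0.3600·190 + 0.3250·600) / 0.31975 = 314.65 / 0.31975 ≈ 984.05
  x_2 = (0.3375·100 + 0.7050·190 + 0.3700·600) / 0.31975 = 389.70 / 0.31975 ≈ 1218.76
  x_3 = (0.1925·100 + 0.2600·190 + 0.5900·600) / 0.31975 = 422.65 / 0.31975 ≈ 1321.81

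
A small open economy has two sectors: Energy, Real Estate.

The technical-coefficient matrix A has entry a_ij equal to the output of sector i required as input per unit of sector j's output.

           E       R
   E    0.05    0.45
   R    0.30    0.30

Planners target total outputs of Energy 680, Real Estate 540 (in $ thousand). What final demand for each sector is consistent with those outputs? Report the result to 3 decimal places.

d_E = 403.000, d_R = 174.000

I − A =
  [   0.95    -0.45]
  [  -0.30     0.70]
d = (I − A) x:
  d_E = (+0.95)·680 + (-0.45)·540 = 403.000
  d_R = (-0.30)·680 + (+0.70)·540 = 174.000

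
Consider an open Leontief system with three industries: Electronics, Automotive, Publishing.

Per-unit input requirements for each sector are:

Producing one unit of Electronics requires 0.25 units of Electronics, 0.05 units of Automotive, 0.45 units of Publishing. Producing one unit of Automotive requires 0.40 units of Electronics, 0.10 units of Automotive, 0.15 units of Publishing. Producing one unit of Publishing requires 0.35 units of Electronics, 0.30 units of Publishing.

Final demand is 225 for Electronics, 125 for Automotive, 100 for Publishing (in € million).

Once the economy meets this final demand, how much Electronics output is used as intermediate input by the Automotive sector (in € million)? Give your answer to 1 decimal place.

z_12 = 70.8

I − A =
  [   0.75    -0.40    -0.35]
  [  -0.05     0.90     0.00]
  [  -0.45    -0.15     0.70]
Cofactors of I−A, C_ij = (−1)^(i+j)·(minor ij) (rows/columns in the sector order above):
  C_11 = (0.90)(0.70) − (0.00)(-0.15) = 0.6300
  C_12 = −[(-0.05)(0.70) − (0.00)(-0.45)] = 0.0350
  C_13 = (-0.05)(-0.15) − (0.90)(-0.45) = 0.4125
  C_21 = −[(-0.40)(0.70) − (-0.35)(-0.15)] = 0.3325
  C_22 = (0.75)(0.70) − (-0.35)(-0.45) = 0.3675
  C_23 = −[(0.75)(-0.15) − (-0.40)(-0.45)] = 0.2925
  C_31 = (-0.40)(0.00) − (-0.35)(0.90) = 0.3150
  C_32 = −[(0.75)(0.00) − (-0.35)(-0.05)] = 0.0175
  C_33 = (0.75)(0.90) − (-0.40)(-0.05) = 0.6550
det(I−A) = Σ_j (I−A)_1j·C_1j = (0.75)(0.6300) + (-0.40)(0.0350) + (-0.35)(0.4125) = 0.314125
adj(I−A) = Cᵀ =
  [ 0.6300   0.3325   0.3150]
  [ 0.0350   0.3675   0.0175]
  [ 0.4125   0.2925   0.6550]
(I − A)⁻¹ = adj(I−A) / det(I−A) ≈
  [   2.0056     1.0585     1.0028]
  [   0.1114     1.1699     0.0557]
  [   1.3132     0.9312     2.0852]
First solve x = (I − A)⁻¹ d = adj(I−A)·d / det(I−A); in particular x_2 = (0.0350·225 + 0.3675·125 + 0.0175·100) / 0.314125 = 55.5625 / 0.314125 ≈ 176.880.
Intermediate flow from 1 to 2: z_12 = a_12 · x_2 = 0.40 × 55.5625 / 0.314125 = 22.225 / 0.314125 ≈ 70.8.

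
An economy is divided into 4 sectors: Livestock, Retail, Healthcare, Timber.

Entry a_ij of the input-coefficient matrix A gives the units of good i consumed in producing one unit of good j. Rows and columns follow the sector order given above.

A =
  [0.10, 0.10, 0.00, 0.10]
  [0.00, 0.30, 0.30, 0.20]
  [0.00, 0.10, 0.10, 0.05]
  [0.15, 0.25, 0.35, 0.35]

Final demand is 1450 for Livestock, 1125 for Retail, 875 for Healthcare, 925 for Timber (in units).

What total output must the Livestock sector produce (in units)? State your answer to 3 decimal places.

x_1 = 2464.125

I − A =
  [   0.90    -0.10     0.00    -0.10]
  [   0.00     0.70    -0.30    -0.20]
  [   0.00    -0.10     0.90    -0.05]
  [  -0.15    -0.25    -0.35     0.65]
Compute the cofactors C_ij = (−1)^(i+j)·(3×3 minor ij) of I−A; the adjugate is their transpose:
adj(I−A) = Cᵀ =
  [ 0.32200   0.08275   0.05850   0.07950]
  [ 0.02925   0.49725   0.23400   0.17550]
  [ 0.00825   0.06900   0.35100   0.04950]
  [ 0.09000   0.24750   0.29250   0.54000]
det(I−A) = Σ_j (I−A)_1j·C_1j = (0.90)(0.32200) + (-0.10)(0.02925) + (0.00)(0.00825) + (-0.10)(0.09000) = 0.277875
(I − A)⁻¹ = adj(I−A) / det(I−A) ≈
  [   1.1588     0.2978     0.2105     0.2861]
  [   0.1053     1.7895     0.8421     0.6316]
  [   0.0297     0.2483     1.2632     0.1781]
  [   0.3239     0.8907     1.0526     1.9433]
x = (I − A)⁻¹ d = adj(I−A)·d / det(I−A), with det(I−A) = 0.277875:
  x_1 = (0.32200·1450 + 0.08275·1125 + 0.05850·875 + 0.07950·925) / 0.277875 = 684.71875 / 0.277875 ≈ 2464.125
  x_2 = (0.02925·1450 + 0.49725·1125 + 0.23400·875 + 0.17550·925) / 0.277875 = 968.90625 / 0.277875 ≈ 3486.842
  x_3 = (0.00825·1450 + 0.06900·1125 + 0.35100·875 + 0.04950·925) / 0.277875 = 442.50 / 0.277875 ≈ 1592.443
  x_4 = (0.09000·1450 + 0.24750·1125 + 0.29250·875 + 0.54000·925) / 0.277875 = 1164.375 / 0.277875 ≈ 4190.283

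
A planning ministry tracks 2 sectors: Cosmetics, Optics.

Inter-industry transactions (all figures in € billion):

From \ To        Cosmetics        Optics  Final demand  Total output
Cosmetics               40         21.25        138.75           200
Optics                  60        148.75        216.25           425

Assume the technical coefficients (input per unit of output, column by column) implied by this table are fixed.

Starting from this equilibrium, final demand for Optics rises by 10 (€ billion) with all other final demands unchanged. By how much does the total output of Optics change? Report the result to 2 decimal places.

Δx_O = 15.84

Technical coefficients a_ij = z_ij / X_j:
  a_CC = 40/200 = 0.20, a_OC = 60/200 = 0.30
  a_CO = 21.25/425 = 0.05, a_OO = 148.75/425 = 0.35
I − A =
  [   0.80    -0.05]
  [  -0.30     0.65]
det(I−A) = (0.80)(0.65) − (-0.05)(-0.30) = 0.5050
adj(I−A) = [[0.65, 0.05], [0.30, 0.80]]
(I − A)⁻¹ = adj(I−A) / det(I−A) ≈
  [   1.2871     0.0990]
  [   0.5941     1.5842]
Δx = (I − A)⁻¹ Δd with Δd having +10 in the Optics component and 0 elsewhere.
So Δx_O = L_OO · (+10), where L_OO = adj(I−A)_OO / det(I−A) = 0.80 / 0.5050.
Δx_O = 0.80 × (+10) / 0.5050 = 8.00 / 0.5050 ≈ 15.84.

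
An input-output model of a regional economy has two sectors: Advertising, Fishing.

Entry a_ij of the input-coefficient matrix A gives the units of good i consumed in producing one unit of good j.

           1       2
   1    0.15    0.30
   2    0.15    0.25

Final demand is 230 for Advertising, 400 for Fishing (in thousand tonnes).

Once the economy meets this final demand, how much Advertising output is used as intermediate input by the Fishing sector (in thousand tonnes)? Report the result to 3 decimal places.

z_12 = 189.620

I − A =
  [   0.85    -0.30]
  [  -0.15     0.75]
det(I−A) = (0.85)(0.75) − (-0.30)(-0.15) = 0.5925
adj(I−A) = [[0.75, 0.30], [0.15, 0.85]]
(I − A)⁻¹ = adj(I−A) / det(I−A) ≈
  [   1.2658     0.5063]
  [   0.2532     1.4346]
First solve x = (I − A)⁻¹ d = adj(I−A)·d / det(I−A); in particular x_2 = (0.15·230 + 0.85·400) / 0.5925 = 374.50 / 0.5925 ≈ 632.06751.
Intermediate flow from 1 to 2: z_12 = a_12 · x_2 = 0.30 × 374.50 / 0.5925 = 112.35 / 0.5925 ≈ 189.620.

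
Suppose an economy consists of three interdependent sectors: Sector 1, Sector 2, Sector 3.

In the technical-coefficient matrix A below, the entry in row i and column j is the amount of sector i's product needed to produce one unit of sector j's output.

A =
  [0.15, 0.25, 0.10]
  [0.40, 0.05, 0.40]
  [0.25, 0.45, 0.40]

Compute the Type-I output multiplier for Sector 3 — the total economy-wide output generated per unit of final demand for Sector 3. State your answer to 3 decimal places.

I − A =
  [   0.85    -0.25    -0.10]
  [  -0.40     0.95    -0.40]
  [  -0.25    -0.45     0.60]
Cofactors of I−A, C_ij = (−1)^(i+j)·(minor ij) (rows/columns in the sector order above):
  C_11 = (0.95)(0.60) − (-0.40)(-0.45) = 0.3900
  C_12 = −[(-0.40)(0.60) − (-0.40)(-0.25)] = 0.3400
  C_13 = (-0.40)(-0.45) − (0.95)(-0.25) = 0.4175
  C_21 = −[(-0.25)(0.60) − (-0.10)(-0.45)] = 0.1950
  C_22 = (0.85)(0.60) − (-0.10)(-0.25) = 0.4850
  C_23 = −[(0.85)(-0.45) − (-0.25)(-0.25)] = 0.4450
  C_31 = (-0.25)(-0.40) − (-0.10)(0.95) = 0.1950
  C_32 = −[(0.85)(-0.40) − (-0.10)(-0.40)] = 0.3800
  C_33 = (0.85)(0.95) − (-0.25)(-0.40) = 0.7075
det(I−A) = Σ_j (I−A)_1j·C_1j = (0.85)(0.3900) + (-0.25)(0.3400) + (-0.10)(0.4175) = 0.20475
adj(I−A) = Cᵀ =
  [ 0.3900   0.1950   0.1950]
  [ 0.3400   0.4850   0.3800]
  [ 0.4175   0.4450   0.7075]
(I − A)⁻¹ = adj(I−A) / det(I−A) ≈
  [   1.9048     0.9524     0.9524]
  [   1.6606     2.3687     1.8559]
  [   2.0391     2.1734     3.4554]
The output multiplier for sector j is the column-j sum of the Leontief inverse (I − A)⁻¹ = adj(I−A) / det(I−A).
Column 3 of adj(I−A): (0.1950, 0.3800, 0.7075); det(I−A) = 0.20475.
m_3 = (0.1950 + 0.3800 + 0.7075) / 0.20475 = 1.2825 / 0.20475 ≈ 6.264.

m_3 = 6.264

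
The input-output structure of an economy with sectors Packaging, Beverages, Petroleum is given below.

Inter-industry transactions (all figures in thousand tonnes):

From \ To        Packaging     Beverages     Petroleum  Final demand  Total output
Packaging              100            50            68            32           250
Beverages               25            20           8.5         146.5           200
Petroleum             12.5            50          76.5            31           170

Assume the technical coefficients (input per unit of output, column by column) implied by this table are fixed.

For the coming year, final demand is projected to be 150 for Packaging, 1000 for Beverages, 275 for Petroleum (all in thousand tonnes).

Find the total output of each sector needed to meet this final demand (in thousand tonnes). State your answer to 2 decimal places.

x_1 = 1668.44, x_2 = 1367.22, x_3 = 1273.14

Technical coefficients a_ij = z_ij / X_j:
  a_11 = 100/250 = 0.40, a_21 = 25/250 = 0.10, a_31 = 12.5/250 = 0.05
  a_12 = 50/200 = 0.25, a_22 = 20/200 = 0.10, a_32 = 50/200 = 0.25
  a_13 = 68/170 = 0.40, a_23 = 8.5/170 = 0.05, a_33 = 76.5/170 = 0.45
I − A =
  [   0.60    -0.25    -0.40]
  [  -0.10     0.90    -0.05]
  [  -0.05    -0.25     0.55]
Cofactors of I−A, C_ij = (−1)^(i+j)·(minor ij) (rows/columns in the sector order above):
  C_11 = (0.90)(0.55) − (-0.05)(-0.25) = 0.4825
  C_12 = −[(-0.10)(0.55) − (-0.05)(-0.05)] = 0.0575
  C_13 = (-0.10)(-0.25) − (0.90)(-0.05) = 0.0700
  C_21 = −[(-0.25)(0.55) − (-0.40)(-0.25)] = 0.2375
  C_22 = (0.60)(0.55) − (-0.40)(-0.05) = 0.3100
  C_23 = −[(0.60)(-0.25) − (-0.25)(-0.05)] = 0.1625
  C_31 = (-0.25)(-0.05) − (-0.40)(0.90) = 0.3725
  C_32 = −[(0.60)(-0.05) − (-0.40)(-0.10)] = 0.0700
  C_33 = (0.60)(0.90) − (-0.25)(-0.10) = 0.5150
det(I−A) = Σ_j (I−A)_1j·C_1j = (0.60)(0.4825) + (-0.25)(0.0575) + (-0.40)(0.0700) = 0.247125
adj(I−A) = Cᵀ =
  [ 0.4825   0.2375   0.3725]
  [ 0.0575   0.3100   0.0700]
  [ 0.0700   0.1625   0.5150]
(I − A)⁻¹ = adj(I−A) / det(I−A) ≈
  [   1.9525     0.9611     1.5073]
  [   0.2327     1.2544     0.2833]
  [   0.2833     0.6576     2.0840]
x = (I − A)⁻¹ d = adj(I−A)·d / det(I−A), with det(I−A) = 0.247125:
  x_1 = (0.4825·150 + 0.2375·1000 + 0.3725·275) / 0.247125 = 412.3125 / 0.247125 ≈ 1668.44
  x_2 = (0.0575·150 + 0.3100·1000 + 0.0700·275) / 0.247125 = 337.875 / 0.247125 ≈ 1367.22
  x_3 = (0.0700·150 + 0.1625·1000 + 0.5150·275) / 0.247125 = 314.625 / 0.247125 ≈ 1273.14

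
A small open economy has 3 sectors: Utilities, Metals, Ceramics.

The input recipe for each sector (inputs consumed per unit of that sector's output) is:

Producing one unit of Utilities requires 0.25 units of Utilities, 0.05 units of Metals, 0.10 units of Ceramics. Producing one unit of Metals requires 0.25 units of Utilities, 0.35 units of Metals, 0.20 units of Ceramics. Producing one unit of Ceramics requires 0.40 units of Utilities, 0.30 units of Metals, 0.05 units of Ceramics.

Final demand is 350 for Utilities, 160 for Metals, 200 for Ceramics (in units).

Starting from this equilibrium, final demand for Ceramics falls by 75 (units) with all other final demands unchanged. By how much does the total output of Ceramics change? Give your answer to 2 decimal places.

I − A =
  [   0.75    -0.25    -0.40]
  [  -0.05     0.65    -0.30]
  [  -0.10    -0.20     0.95]
Cofactors of I−A, C_ij = (−1)^(i+j)·(minor ij) (rows/columns in the sector order above):
  C_11 = (0.65)(0.95) − (-0.30)(-0.20) = 0.5575
  C_12 = −[(-0.05)(0.95) − (-0.30)(-0.10)] = 0.0775
  C_13 = (-0.05)(-0.20) − (0.65)(-0.10) = 0.0750
  C_21 = −[(-0.25)(0.95) − (-0.40)(-0.20)] = 0.3175
  C_22 = (0.75)(0.95) − (-0.40)(-0.10) = 0.6725
  C_23 = −[(0.75)(-0.20) − (-0.25)(-0.10)] = 0.1750
  C_31 = (-0.25)(-0.30) − (-0.40)(0.65) = 0.3350
  C_32 = −[(0.75)(-0.30) − (-0.40)(-0.05)] = 0.2450
  C_33 = (0.75)(0.65) − (-0.25)(-0.05) = 0.4750
det(I−A) = Σ_j (I−A)_1j·C_1j = (0.75)(0.5575) + (-0.25)(0.0775) + (-0.40)(0.0750) = 0.36875
adj(I−A) = Cᵀ =
  [ 0.5575   0.3175   0.3350]
  [ 0.0775   0.6725   0.2450]
  [ 0.0750   0.1750   0.4750]
(I − A)⁻¹ = adj(I−A) / det(I−A) ≈
  [   1.5119     0.8610     0.9085]
  [   0.2102     1.8237     0.6644]
  [   0.2034     0.4746     1.2881]
Δx = (I − A)⁻¹ Δd with Δd having -75 in the Ceramics component and 0 elsewhere.
So Δx_3 = L_33 · (-75), where L_33 = adj(I−A)_33 / det(I−A) = 0.4750 / 0.36875.
Δx_3 = 0.4750 × (-75) / 0.36875 = -35.625 / 0.36875 ≈ -96.61.

Δx_3 = -96.61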